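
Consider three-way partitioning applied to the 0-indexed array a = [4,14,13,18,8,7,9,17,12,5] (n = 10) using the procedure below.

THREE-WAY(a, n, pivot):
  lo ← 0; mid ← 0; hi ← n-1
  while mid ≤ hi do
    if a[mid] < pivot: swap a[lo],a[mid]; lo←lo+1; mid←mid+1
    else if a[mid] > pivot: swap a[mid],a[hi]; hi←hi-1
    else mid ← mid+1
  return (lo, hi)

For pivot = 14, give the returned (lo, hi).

(7, 7)

pivot = 14; lo=0, mid=0, hi=9
a[mid]=4<14: swap a[0],a[0]; lo=1,mid=1 → [4,14,13,18,8,7,9,17,12,5]
a[mid]=14=14: mid=2
a[mid]=13<14: swap a[1],a[2]; lo=2,mid=3 → [4,13,14,18,8,7,9,17,12,5]
a[mid]=18>14: swap a[3],a[9]; hi=8 → [4,13,14,5,8,7,9,17,12,18]
a[mid]=5<14: swap a[2],a[3]; lo=3,mid=4 → [4,13,5,14,8,7,9,17,12,18]
a[mid]=8<14: swap a[3],a[4]; lo=4,mid=5 → [4,13,5,8,14,7,9,17,12,18]
a[mid]=7<14: swap a[4],a[5]; lo=5,mid=6 → [4,13,5,8,7,14,9,17,12,18]
a[mid]=9<14: swap a[5],a[6]; lo=6,mid=7 → [4,13,5,8,7,9,14,17,12,18]
a[mid]=17>14: swap a[7],a[8]; hi=7 → [4,13,5,8,7,9,14,12,17,18]
a[mid]=12<14: swap a[6],a[7]; lo=7,mid=8 → [4,13,5,8,7,9,12,14,17,18]
end: lo=7, hi=7; a = [4,13,5,8,7,9,12,14,17,18]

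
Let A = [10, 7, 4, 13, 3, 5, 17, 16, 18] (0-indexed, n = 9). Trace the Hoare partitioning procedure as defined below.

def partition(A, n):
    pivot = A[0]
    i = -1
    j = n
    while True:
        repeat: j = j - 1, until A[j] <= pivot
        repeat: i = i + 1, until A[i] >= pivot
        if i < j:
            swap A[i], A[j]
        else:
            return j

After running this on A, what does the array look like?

pivot = A[0] = 10; i = -1, j = 9
j→5 (A[5]=5≤10), i→0 (A[0]=10≥10); i<j, swap → [5, 7, 4, 13, 3, 10, 17, 16, 18]
j→4 (A[4]=3≤10), i→3 (A[3]=13≥10); i<j, swap → [5, 7, 4, 3, 13, 10, 17, 16, 18]
j→3, i→4; i≥j, return j=3. A = [5, 7, 4, 3, 13, 10, 17, 16, 18]

[5, 7, 4, 3, 13, 10, 17, 16, 18]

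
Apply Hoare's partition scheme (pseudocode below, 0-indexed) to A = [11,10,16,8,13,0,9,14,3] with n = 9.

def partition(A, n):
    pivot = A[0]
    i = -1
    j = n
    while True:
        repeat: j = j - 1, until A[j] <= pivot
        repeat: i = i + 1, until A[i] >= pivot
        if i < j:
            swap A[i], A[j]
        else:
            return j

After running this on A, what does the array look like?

[3,10,9,8,0,13,16,14,11]

pivot = A[0] = 11; i = -1, j = 9
j→8 (A[8]=3≤11), i→0 (A[0]=11≥11); i<j, swap → [3,10,16,8,13,0,9,14,11]
j→6 (A[6]=9≤11), i→2 (A[2]=16≥11); i<j, swap → [3,10,9,8,13,0,16,14,11]
j→5 (A[5]=0≤11), i→4 (A[4]=13≥11); i<j, swap → [3,10,9,8,0,13,16,14,11]
j→4, i→5; i≥j, return j=4. A = [3,10,9,8,0,13,16,14,11]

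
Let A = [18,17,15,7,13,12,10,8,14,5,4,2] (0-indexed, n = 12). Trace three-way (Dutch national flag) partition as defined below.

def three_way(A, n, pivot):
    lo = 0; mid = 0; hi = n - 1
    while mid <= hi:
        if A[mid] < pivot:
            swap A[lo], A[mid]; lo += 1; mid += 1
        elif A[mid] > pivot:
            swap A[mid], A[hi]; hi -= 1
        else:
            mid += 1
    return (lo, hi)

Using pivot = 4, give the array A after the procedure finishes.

[2,4,7,13,12,10,8,14,5,15,17,18]

pivot = 4; lo=0, mid=0, hi=11
A[mid]=18>4: swap A[0],A[11]; hi=10 → [2,17,15,7,13,12,10,8,14,5,4,18]
A[mid]=2<4: swap A[0],A[0]; lo=1,mid=1 → [2,17,15,7,13,12,10,8,14,5,4,18]
A[mid]=17>4: swap A[1],A[10]; hi=9 → [2,4,15,7,13,12,10,8,14,5,17,18]
A[mid]=4=4: mid=2
A[mid]=15>4: swap A[2],A[9]; hi=8 → [2,4,5,7,13,12,10,8,14,15,17,18]
A[mid]=5>4: swap A[2],A[8]; hi=7 → [2,4,14,7,13,12,10,8,5,15,17,18]
A[mid]=14>4: swap A[2],A[7]; hi=6 → [2,4,8,7,13,12,10,14,5,15,17,18]
A[mid]=8>4: swap A[2],A[6]; hi=5 → [2,4,10,7,13,12,8,14,5,15,17,18]
A[mid]=10>4: swap A[2],A[5]; hi=4 → [2,4,12,7,13,10,8,14,5,15,17,18]
A[mid]=12>4: swap A[2],A[4]; hi=3 → [2,4,13,7,12,10,8,14,5,15,17,18]
A[mid]=13>4: swap A[2],A[3]; hi=2 → [2,4,7,13,12,10,8,14,5,15,17,18]
A[mid]=7>4: swap A[2],A[2]; hi=1 → [2,4,7,13,12,10,8,14,5,15,17,18]
end: lo=1, hi=1; A = [2,4,7,13,12,10,8,14,5,15,17,18]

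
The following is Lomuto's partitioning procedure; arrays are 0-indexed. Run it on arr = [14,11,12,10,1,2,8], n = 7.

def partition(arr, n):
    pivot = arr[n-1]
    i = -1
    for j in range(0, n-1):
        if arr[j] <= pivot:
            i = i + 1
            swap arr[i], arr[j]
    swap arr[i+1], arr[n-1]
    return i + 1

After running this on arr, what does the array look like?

pivot=8, i=-1
j=0: 14>8, skip
j=1: 11>8, skip
j=2: 12>8, skip
j=3: 10>8, skip
j=4: 1≤8, i=0, swap(0,4) ⇒ [1,11,12,10,14,2,8]
j=5: 2≤8, i=1, swap(1,5) ⇒ [1,2,12,10,14,11,8]
swap(2,6) ⇒ [1,2,8,10,14,11,12]; return 2

[1,2,8,10,14,11,12]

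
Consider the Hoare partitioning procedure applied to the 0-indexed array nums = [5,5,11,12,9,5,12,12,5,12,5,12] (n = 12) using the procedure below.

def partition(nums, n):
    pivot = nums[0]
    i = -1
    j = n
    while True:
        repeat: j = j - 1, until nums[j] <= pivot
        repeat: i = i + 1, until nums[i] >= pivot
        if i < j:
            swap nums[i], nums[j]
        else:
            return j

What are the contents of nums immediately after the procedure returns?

[5,5,5,12,9,11,12,12,5,12,5,12]

pivot=5
j stops at 10 (5), i stops at 0 (5); swap ⇒ [5,5,11,12,9,5,12,12,5,12,5,12]
j stops at 8 (5), i stops at 1 (5); swap ⇒ [5,5,11,12,9,5,12,12,5,12,5,12]
j stops at 5 (5), i stops at 2 (11); swap ⇒ [5,5,5,12,9,11,12,12,5,12,5,12]
j stops at 2, i stops at 3; i≥j ⇒ return 2. nums=[5,5,5,12,9,11,12,12,5,12,5,12]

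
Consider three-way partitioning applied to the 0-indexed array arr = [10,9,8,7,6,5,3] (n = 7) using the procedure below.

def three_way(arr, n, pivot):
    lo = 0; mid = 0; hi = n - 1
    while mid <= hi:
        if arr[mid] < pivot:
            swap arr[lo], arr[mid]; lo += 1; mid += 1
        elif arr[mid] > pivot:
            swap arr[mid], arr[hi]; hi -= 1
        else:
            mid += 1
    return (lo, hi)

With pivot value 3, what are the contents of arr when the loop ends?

[3,8,7,6,5,9,10]

lo=0 mid=0 hi=6
10>3: swap(0,6), hi=5 ⇒ [3,9,8,7,6,5,10]
3=3: mid=1
9>3: swap(1,5), hi=4 ⇒ [3,5,8,7,6,9,10]
5>3: swap(1,4), hi=3 ⇒ [3,6,8,7,5,9,10]
6>3: swap(1,3), hi=2 ⇒ [3,7,8,6,5,9,10]
7>3: swap(1,2), hi=1 ⇒ [3,8,7,6,5,9,10]
8>3: swap(1,1), hi=0 ⇒ [3,8,7,6,5,9,10]
done. lo=0 hi=0; arr=[3,8,7,6,5,9,10]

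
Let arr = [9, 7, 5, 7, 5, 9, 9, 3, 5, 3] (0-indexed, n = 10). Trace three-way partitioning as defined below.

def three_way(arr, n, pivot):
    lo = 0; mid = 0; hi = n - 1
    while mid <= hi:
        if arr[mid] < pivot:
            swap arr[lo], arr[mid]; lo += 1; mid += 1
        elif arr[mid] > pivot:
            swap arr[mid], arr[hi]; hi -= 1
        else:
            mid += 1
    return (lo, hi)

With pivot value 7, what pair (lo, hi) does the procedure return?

lo=0 mid=0 hi=9
9>7: swap(0,9), hi=8 ⇒ [3, 7, 5, 7, 5, 9, 9, 3, 5, 9]
3<7: swap(0,0), lo=1 mid=1 ⇒ [3, 7, 5, 7, 5, 9, 9, 3, 5, 9]
7=7: mid=2
5<7: swap(1,2), lo=2 mid=3 ⇒ [3, 5, 7, 7, 5, 9, 9, 3, 5, 9]
7=7: mid=4
5<7: swap(2,4), lo=3 mid=5 ⇒ [3, 5, 5, 7, 7, 9, 9, 3, 5, 9]
9>7: swap(5,8), hi=7 ⇒ [3, 5, 5, 7, 7, 5, 9, 3, 9, 9]
5<7: swap(3,5), lo=4 mid=6 ⇒ [3, 5, 5, 5, 7, 7, 9, 3, 9, 9]
9>7: swap(6,7), hi=6 ⇒ [3, 5, 5, 5, 7, 7, 3, 9, 9, 9]
3<7: swap(4,6), lo=5 mid=7 ⇒ [3, 5, 5, 5, 3, 7, 7, 9, 9, 9]
done. lo=5 hi=6; arr=[3, 5, 5, 5, 3, 7, 7, 9, 9, 9]

(5, 6)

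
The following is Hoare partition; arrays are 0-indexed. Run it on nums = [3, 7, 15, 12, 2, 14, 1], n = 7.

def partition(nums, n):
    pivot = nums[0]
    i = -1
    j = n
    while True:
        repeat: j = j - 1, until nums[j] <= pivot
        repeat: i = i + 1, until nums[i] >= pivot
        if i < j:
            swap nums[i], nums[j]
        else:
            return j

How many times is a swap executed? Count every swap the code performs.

pivot = nums[0] = 3; i = -1, j = 7
j→6 (nums[6]=1≤3), i→0 (nums[0]=3≥3); i<j, swap → [1, 7, 15, 12, 2, 14, 3]
j→4 (nums[4]=2≤3), i→1 (nums[1]=7≥3); i<j, swap → [1, 2, 15, 12, 7, 14, 3]
j→1, i→2; i≥j, return j=1. nums = [1, 2, 15, 12, 7, 14, 3]

2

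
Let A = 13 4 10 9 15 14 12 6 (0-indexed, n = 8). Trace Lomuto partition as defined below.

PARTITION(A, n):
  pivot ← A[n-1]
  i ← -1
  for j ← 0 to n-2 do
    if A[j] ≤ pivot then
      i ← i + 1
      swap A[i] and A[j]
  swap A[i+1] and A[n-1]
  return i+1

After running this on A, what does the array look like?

pivot = A[7] = 6; i = -1
j=0: A[0]=13 > 6 → no swap
j=1: A[1]=4 ≤ 6 → i=0, swap A[0],A[1] → 4 13 10 9 15 14 12 6
j=2: A[2]=10 > 6 → no swap
j=3: A[3]=9 > 6 → no swap
j=4: A[4]=15 > 6 → no swap
j=5: A[5]=14 > 6 → no swap
j=6: A[6]=12 > 6 → no swap
final swap A[1],A[7] → 4 6 10 9 15 14 12 13; return 1

4 6 10 9 15 14 12 13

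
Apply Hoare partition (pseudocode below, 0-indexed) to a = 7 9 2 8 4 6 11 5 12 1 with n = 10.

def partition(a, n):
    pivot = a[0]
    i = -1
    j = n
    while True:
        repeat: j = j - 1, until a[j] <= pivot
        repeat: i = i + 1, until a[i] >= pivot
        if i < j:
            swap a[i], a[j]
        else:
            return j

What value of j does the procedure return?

pivot=7
j stops at 9 (1), i stops at 0 (7); swap ⇒ 1 9 2 8 4 6 11 5 12 7
j stops at 7 (5), i stops at 1 (9); swap ⇒ 1 5 2 8 4 6 11 9 12 7
j stops at 5 (6), i stops at 3 (8); swap ⇒ 1 5 2 6 4 8 11 9 12 7
j stops at 4, i stops at 5; i≥j ⇒ return 4. a=1 5 2 6 4 8 11 9 12 7

4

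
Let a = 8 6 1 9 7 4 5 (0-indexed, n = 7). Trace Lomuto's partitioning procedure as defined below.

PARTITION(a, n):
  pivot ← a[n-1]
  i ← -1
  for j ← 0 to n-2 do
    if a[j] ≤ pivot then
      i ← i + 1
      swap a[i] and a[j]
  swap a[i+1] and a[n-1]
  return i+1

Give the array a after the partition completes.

1 4 5 9 7 6 8

pivot = a[6] = 5; i = -1
j=0: a[0]=8 > 5 → no swap
j=1: a[1]=6 > 5 → no swap
j=2: a[2]=1 ≤ 5 → i=0, swap a[0],a[2] → 1 6 8 9 7 4 5
j=3: a[3]=9 > 5 → no swap
j=4: a[4]=7 > 5 → no swap
j=5: a[5]=4 ≤ 5 → i=1, swap a[1],a[5] → 1 4 8 9 7 6 5
final swap a[2],a[6] → 1 4 5 9 7 6 8; return 2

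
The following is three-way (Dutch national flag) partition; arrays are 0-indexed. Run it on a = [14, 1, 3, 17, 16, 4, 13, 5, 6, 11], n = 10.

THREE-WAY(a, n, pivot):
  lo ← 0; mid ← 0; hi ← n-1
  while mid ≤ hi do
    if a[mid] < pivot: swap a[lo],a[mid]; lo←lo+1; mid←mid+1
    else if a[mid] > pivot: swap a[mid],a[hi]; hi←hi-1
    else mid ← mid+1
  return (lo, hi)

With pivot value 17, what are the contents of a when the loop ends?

pivot = 17; lo=0, mid=0, hi=9
a[mid]=14<17: swap a[0],a[0]; lo=1,mid=1 → [14, 1, 3, 17, 16, 4, 13, 5, 6, 11]
a[mid]=1<17: swap a[1],a[1]; lo=2,mid=2 → [14, 1, 3, 17, 16, 4, 13, 5, 6, 11]
a[mid]=3<17: swap a[2],a[2]; lo=3,mid=3 → [14, 1, 3, 17, 16, 4, 13, 5, 6, 11]
a[mid]=17=17: mid=4
a[mid]=16<17: swap a[3],a[4]; lo=4,mid=5 → [14, 1, 3, 16, 17, 4, 13, 5, 6, 11]
a[mid]=4<17: swap a[4],a[5]; lo=5,mid=6 → [14, 1, 3, 16, 4, 17, 13, 5, 6, 11]
a[mid]=13<17: swap a[5],a[6]; lo=6,mid=7 → [14, 1, 3, 16, 4, 13, 17, 5, 6, 11]
a[mid]=5<17: swap a[6],a[7]; lo=7,mid=8 → [14, 1, 3, 16, 4, 13, 5, 17, 6, 11]
a[mid]=6<17: swap a[7],a[8]; lo=8,mid=9 → [14, 1, 3, 16, 4, 13, 5, 6, 17, 11]
a[mid]=11<17: swap a[8],a[9]; lo=9,mid=10 → [14, 1, 3, 16, 4, 13, 5, 6, 11, 17]
end: lo=9, hi=9; a = [14, 1, 3, 16, 4, 13, 5, 6, 11, 17]

[14, 1, 3, 16, 4, 13, 5, 6, 11, 17]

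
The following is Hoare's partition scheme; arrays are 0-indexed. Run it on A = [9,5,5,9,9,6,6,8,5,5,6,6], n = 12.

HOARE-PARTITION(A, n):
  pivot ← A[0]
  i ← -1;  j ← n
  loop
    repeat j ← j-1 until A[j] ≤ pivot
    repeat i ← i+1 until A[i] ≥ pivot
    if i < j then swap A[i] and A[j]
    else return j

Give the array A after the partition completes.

pivot = A[0] = 9; i = -1, j = 12
j→11 (A[11]=6≤9), i→0 (A[0]=9≥9); i<j, swap → [6,5,5,9,9,6,6,8,5,5,6,9]
j→10 (A[10]=6≤9), i→3 (A[3]=9≥9); i<j, swap → [6,5,5,6,9,6,6,8,5,5,9,9]
j→9 (A[9]=5≤9), i→4 (A[4]=9≥9); i<j, swap → [6,5,5,6,5,6,6,8,5,9,9,9]
j→8, i→9; i≥j, return j=8. A = [6,5,5,6,5,6,6,8,5,9,9,9]

[6,5,5,6,5,6,6,8,5,9,9,9]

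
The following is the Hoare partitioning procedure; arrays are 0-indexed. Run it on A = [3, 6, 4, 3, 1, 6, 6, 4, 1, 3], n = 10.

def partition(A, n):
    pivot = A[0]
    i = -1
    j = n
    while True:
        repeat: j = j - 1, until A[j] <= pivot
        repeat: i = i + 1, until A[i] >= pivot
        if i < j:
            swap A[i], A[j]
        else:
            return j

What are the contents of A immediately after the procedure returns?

[3, 1, 1, 3, 4, 6, 6, 4, 6, 3]

pivot = A[0] = 3; i = -1, j = 10
j→9 (A[9]=3≤3), i→0 (A[0]=3≥3); i<j, swap → [3, 6, 4, 3, 1, 6, 6, 4, 1, 3]
j→8 (A[8]=1≤3), i→1 (A[1]=6≥3); i<j, swap → [3, 1, 4, 3, 1, 6, 6, 4, 6, 3]
j→4 (A[4]=1≤3), i→2 (A[2]=4≥3); i<j, swap → [3, 1, 1, 3, 4, 6, 6, 4, 6, 3]
j→3, i→3; i≥j, return j=3. A = [3, 1, 1, 3, 4, 6, 6, 4, 6, 3]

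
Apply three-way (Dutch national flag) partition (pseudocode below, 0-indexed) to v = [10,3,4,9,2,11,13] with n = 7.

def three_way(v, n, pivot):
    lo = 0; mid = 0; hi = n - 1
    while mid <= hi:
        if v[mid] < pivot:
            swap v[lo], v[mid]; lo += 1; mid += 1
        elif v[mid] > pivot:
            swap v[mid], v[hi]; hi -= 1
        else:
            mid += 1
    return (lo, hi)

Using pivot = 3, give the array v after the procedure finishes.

[2,3,9,4,11,13,10]

lo=0 mid=0 hi=6
10>3: swap(0,6), hi=5 ⇒ [13,3,4,9,2,11,10]
13>3: swap(0,5), hi=4 ⇒ [11,3,4,9,2,13,10]
11>3: swap(0,4), hi=3 ⇒ [2,3,4,9,11,13,10]
2<3: swap(0,0), lo=1 mid=1 ⇒ [2,3,4,9,11,13,10]
3=3: mid=2
4>3: swap(2,3), hi=2 ⇒ [2,3,9,4,11,13,10]
9>3: swap(2,2), hi=1 ⇒ [2,3,9,4,11,13,10]
done. lo=1 hi=1; v=[2,3,9,4,11,13,10]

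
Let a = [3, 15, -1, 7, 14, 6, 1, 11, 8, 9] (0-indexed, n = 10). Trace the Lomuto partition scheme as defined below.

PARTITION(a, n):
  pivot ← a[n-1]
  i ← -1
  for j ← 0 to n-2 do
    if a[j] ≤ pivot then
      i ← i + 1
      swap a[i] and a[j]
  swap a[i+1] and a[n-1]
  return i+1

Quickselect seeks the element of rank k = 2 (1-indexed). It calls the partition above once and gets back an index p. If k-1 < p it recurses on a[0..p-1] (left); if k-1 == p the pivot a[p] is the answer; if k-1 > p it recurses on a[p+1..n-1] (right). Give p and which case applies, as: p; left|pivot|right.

pivot=9, i=-1
j=0: 3≤9, i=0, swap(0,0) ⇒ [3, 15, -1, 7, 14, 6, 1, 11, 8, 9]
j=1: 15>9, skip
j=2: -1≤9, i=1, swap(1,2) ⇒ [3, -1, 15, 7, 14, 6, 1, 11, 8, 9]
j=3: 7≤9, i=2, swap(2,3) ⇒ [3, -1, 7, 15, 14, 6, 1, 11, 8, 9]
j=4: 14>9, skip
j=5: 6≤9, i=3, swap(3,5) ⇒ [3, -1, 7, 6, 14, 15, 1, 11, 8, 9]
j=6: 1≤9, i=4, swap(4,6) ⇒ [3, -1, 7, 6, 1, 15, 14, 11, 8, 9]
j=7: 11>9, skip
j=8: 8≤9, i=5, swap(5,8) ⇒ [3, -1, 7, 6, 1, 8, 14, 11, 15, 9]
swap(6,9) ⇒ [3, -1, 7, 6, 1, 8, 9, 11, 15, 14]; return 6
p = 6; k-1 = 1 < 6 ⇒ left

6; left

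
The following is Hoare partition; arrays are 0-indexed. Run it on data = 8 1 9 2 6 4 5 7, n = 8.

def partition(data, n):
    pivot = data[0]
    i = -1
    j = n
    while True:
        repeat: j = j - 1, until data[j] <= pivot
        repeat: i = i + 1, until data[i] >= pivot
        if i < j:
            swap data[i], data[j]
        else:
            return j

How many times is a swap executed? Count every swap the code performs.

pivot=8
j stops at 7 (7), i stops at 0 (8); swap ⇒ 7 1 9 2 6 4 5 8
j stops at 6 (5), i stops at 2 (9); swap ⇒ 7 1 5 2 6 4 9 8
j stops at 5, i stops at 6; i≥j ⇒ return 5. data=7 1 5 2 6 4 9 8

2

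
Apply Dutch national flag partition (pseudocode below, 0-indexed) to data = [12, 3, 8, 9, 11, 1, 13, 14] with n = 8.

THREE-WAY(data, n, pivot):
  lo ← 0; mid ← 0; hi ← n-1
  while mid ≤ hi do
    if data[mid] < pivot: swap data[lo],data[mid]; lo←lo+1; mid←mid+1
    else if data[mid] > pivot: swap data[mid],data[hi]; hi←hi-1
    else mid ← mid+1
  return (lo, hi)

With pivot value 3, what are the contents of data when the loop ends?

[1, 3, 9, 11, 8, 13, 14, 12]

pivot = 3; lo=0, mid=0, hi=7
data[mid]=12>3: swap data[0],data[7]; hi=6 → [14, 3, 8, 9, 11, 1, 13, 12]
data[mid]=14>3: swap data[0],data[6]; hi=5 → [13, 3, 8, 9, 11, 1, 14, 12]
data[mid]=13>3: swap data[0],data[5]; hi=4 → [1, 3, 8, 9, 11, 13, 14, 12]
data[mid]=1<3: swap data[0],data[0]; lo=1,mid=1 → [1, 3, 8, 9, 11, 13, 14, 12]
data[mid]=3=3: mid=2
data[mid]=8>3: swap data[2],data[4]; hi=3 → [1, 3, 11, 9, 8, 13, 14, 12]
data[mid]=11>3: swap data[2],data[3]; hi=2 → [1, 3, 9, 11, 8, 13, 14, 12]
data[mid]=9>3: swap data[2],data[2]; hi=1 → [1, 3, 9, 11, 8, 13, 14, 12]
end: lo=1, hi=1; data = [1, 3, 9, 11, 8, 13, 14, 12]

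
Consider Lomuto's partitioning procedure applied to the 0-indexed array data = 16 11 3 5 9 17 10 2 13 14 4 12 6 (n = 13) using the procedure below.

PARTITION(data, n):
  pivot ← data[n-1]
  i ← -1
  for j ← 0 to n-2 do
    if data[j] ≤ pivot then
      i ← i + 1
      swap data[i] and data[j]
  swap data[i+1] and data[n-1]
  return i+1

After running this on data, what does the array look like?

3 5 2 4 6 17 10 16 13 14 11 12 9

pivot = data[12] = 6; i = -1
j=0: data[0]=16 > 6 → no swap
j=1: data[1]=11 > 6 → no swap
j=2: data[2]=3 ≤ 6 → i=0, swap data[0],data[2] → 3 11 16 5 9 17 10 2 13 14 4 12 6
j=3: data[3]=5 ≤ 6 → i=1, swap data[1],data[3] → 3 5 16 11 9 17 10 2 13 14 4 12 6
j=4: data[4]=9 > 6 → no swap
j=5: data[5]=17 > 6 → no swap
j=6: data[6]=10 > 6 → no swap
j=7: data[7]=2 ≤ 6 → i=2, swap data[2],data[7] → 3 5 2 11 9 17 10 16 13 14 4 12 6
j=8: data[8]=13 > 6 → no swap
j=9: data[9]=14 > 6 → no swap
j=10: data[10]=4 ≤ 6 → i=3, swap data[3],data[10] → 3 5 2 4 9 17 10 16 13 14 11 12 6
j=11: data[11]=12 > 6 → no swap
final swap data[4],data[12] → 3 5 2 4 6 17 10 16 13 14 11 12 9; return 4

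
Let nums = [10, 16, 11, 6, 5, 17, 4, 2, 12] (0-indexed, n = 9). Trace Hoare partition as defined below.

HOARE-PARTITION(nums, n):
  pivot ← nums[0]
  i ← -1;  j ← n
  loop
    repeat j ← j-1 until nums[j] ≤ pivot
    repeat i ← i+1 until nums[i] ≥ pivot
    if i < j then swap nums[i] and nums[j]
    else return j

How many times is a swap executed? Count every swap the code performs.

pivot = nums[0] = 10; i = -1, j = 9
j→7 (nums[7]=2≤10), i→0 (nums[0]=10≥10); i<j, swap → [2, 16, 11, 6, 5, 17, 4, 10, 12]
j→6 (nums[6]=4≤10), i→1 (nums[1]=16≥10); i<j, swap → [2, 4, 11, 6, 5, 17, 16, 10, 12]
j→4 (nums[4]=5≤10), i→2 (nums[2]=11≥10); i<j, swap → [2, 4, 5, 6, 11, 17, 16, 10, 12]
j→3, i→4; i≥j, return j=3. nums = [2, 4, 5, 6, 11, 17, 16, 10, 12]

3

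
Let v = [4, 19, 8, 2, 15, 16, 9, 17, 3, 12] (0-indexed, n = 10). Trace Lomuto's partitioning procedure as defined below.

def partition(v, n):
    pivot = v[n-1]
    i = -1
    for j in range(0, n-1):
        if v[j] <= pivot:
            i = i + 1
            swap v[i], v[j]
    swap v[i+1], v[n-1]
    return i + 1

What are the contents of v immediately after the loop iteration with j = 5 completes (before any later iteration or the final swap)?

pivot = v[9] = 12; i = -1
j=0: v[0]=4 ≤ 12 → i=0, swap v[0],v[0] (no change) → [4, 19, 8, 2, 15, 16, 9, 17, 3, 12]
j=1: v[1]=19 > 12 → no swap
j=2: v[2]=8 ≤ 12 → i=1, swap v[1],v[2] → [4, 8, 19, 2, 15, 16, 9, 17, 3, 12]
j=3: v[3]=2 ≤ 12 → i=2, swap v[2],v[3] → [4, 8, 2, 19, 15, 16, 9, 17, 3, 12]
j=4: v[4]=15 > 12 → no swap
j=5: v[5]=16 > 12 → no swap
(after j=5) v = [4, 8, 2, 19, 15, 16, 9, 17, 3, 12]

[4, 8, 2, 19, 15, 16, 9, 17, 3, 12]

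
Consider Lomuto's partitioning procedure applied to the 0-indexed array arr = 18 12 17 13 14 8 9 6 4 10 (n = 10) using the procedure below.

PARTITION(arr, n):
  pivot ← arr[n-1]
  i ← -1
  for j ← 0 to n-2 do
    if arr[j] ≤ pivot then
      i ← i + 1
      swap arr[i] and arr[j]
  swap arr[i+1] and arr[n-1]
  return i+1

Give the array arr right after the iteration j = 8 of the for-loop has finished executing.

8 9 6 4 14 18 12 17 13 10

pivot = arr[9] = 10; i = -1
j=0: arr[0]=18 > 10 → no swap
j=1: arr[1]=12 > 10 → no swap
j=2: arr[2]=17 > 10 → no swap
j=3: arr[3]=13 > 10 → no swap
j=4: arr[4]=14 > 10 → no swap
j=5: arr[5]=8 ≤ 10 → i=0, swap arr[0],arr[5] → 8 12 17 13 14 18 9 6 4 10
j=6: arr[6]=9 ≤ 10 → i=1, swap arr[1],arr[6] → 8 9 17 13 14 18 12 6 4 10
j=7: arr[7]=6 ≤ 10 → i=2, swap arr[2],arr[7] → 8 9 6 13 14 18 12 17 4 10
j=8: arr[8]=4 ≤ 10 → i=3, swap arr[3],arr[8] → 8 9 6 4 14 18 12 17 13 10
(after j=8) arr = 8 9 6 4 14 18 12 17 13 10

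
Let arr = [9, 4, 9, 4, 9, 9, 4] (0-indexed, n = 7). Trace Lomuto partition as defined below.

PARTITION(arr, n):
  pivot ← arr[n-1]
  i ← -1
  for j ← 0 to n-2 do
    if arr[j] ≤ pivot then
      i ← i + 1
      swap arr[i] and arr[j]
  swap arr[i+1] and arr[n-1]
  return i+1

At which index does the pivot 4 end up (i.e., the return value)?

2

pivot = arr[6] = 4; i = -1
j=0: arr[0]=9 > 4 → no swap
j=1: arr[1]=4 ≤ 4 → i=0, swap arr[0],arr[1] → [4, 9, 9, 4, 9, 9, 4]
j=2: arr[2]=9 > 4 → no swap
j=3: arr[3]=4 ≤ 4 → i=1, swap arr[1],arr[3] → [4, 4, 9, 9, 9, 9, 4]
j=4: arr[4]=9 > 4 → no swap
j=5: arr[5]=9 > 4 → no swap
final swap arr[2],arr[6] → [4, 4, 4, 9, 9, 9, 9]; return 2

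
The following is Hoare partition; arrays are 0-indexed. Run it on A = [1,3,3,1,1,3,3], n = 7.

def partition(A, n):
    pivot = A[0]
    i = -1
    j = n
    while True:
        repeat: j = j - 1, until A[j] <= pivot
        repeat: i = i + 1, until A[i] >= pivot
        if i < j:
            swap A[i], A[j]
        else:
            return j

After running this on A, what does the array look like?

pivot=1
j stops at 4 (1), i stops at 0 (1); swap ⇒ [1,3,3,1,1,3,3]
j stops at 3 (1), i stops at 1 (3); swap ⇒ [1,1,3,3,1,3,3]
j stops at 1, i stops at 2; i≥j ⇒ return 1. A=[1,1,3,3,1,3,3]

[1,1,3,3,1,3,3]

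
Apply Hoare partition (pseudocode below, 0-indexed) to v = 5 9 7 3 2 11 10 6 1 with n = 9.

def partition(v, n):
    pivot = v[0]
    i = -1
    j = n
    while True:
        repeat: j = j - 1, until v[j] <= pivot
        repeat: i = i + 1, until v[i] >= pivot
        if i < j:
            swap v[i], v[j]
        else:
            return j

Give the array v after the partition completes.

1 2 3 7 9 11 10 6 5

pivot = v[0] = 5; i = -1, j = 9
j→8 (v[8]=1≤5), i→0 (v[0]=5≥5); i<j, swap → 1 9 7 3 2 11 10 6 5
j→4 (v[4]=2≤5), i→1 (v[1]=9≥5); i<j, swap → 1 2 7 3 9 11 10 6 5
j→3 (v[3]=3≤5), i→2 (v[2]=7≥5); i<j, swap → 1 2 3 7 9 11 10 6 5
j→2, i→3; i≥j, return j=2. v = 1 2 3 7 9 11 10 6 5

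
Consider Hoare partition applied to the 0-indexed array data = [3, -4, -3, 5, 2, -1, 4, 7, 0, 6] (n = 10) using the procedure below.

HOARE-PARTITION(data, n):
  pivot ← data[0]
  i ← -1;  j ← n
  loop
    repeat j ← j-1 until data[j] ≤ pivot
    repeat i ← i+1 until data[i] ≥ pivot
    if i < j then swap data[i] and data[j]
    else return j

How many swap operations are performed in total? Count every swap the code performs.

pivot = data[0] = 3; i = -1, j = 10
j→8 (data[8]=0≤3), i→0 (data[0]=3≥3); i<j, swap → [0, -4, -3, 5, 2, -1, 4, 7, 3, 6]
j→5 (data[5]=-1≤3), i→3 (data[3]=5≥3); i<j, swap → [0, -4, -3, -1, 2, 5, 4, 7, 3, 6]
j→4, i→5; i≥j, return j=4. data = [0, -4, -3, -1, 2, 5, 4, 7, 3, 6]

2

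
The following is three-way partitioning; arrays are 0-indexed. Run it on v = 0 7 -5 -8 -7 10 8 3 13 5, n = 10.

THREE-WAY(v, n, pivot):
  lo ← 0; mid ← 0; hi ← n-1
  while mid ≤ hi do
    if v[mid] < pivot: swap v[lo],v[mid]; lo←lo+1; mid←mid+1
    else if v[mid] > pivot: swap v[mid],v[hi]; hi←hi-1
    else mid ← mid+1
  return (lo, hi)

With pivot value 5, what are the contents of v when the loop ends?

0 -5 -8 -7 3 5 8 13 10 7

pivot = 5; lo=0, mid=0, hi=9
v[mid]=0<5: swap v[0],v[0]; lo=1,mid=1 → 0 7 -5 -8 -7 10 8 3 13 5
v[mid]=7>5: swap v[1],v[9]; hi=8 → 0 5 -5 -8 -7 10 8 3 13 7
v[mid]=5=5: mid=2
v[mid]=-5<5: swap v[1],v[2]; lo=2,mid=3 → 0 -5 5 -8 -7 10 8 3 13 7
v[mid]=-8<5: swap v[2],v[3]; lo=3,mid=4 → 0 -5 -8 5 -7 10 8 3 13 7
v[mid]=-7<5: swap v[3],v[4]; lo=4,mid=5 → 0 -5 -8 -7 5 10 8 3 13 7
v[mid]=10>5: swap v[5],v[8]; hi=7 → 0 -5 -8 -7 5 13 8 3 10 7
v[mid]=13>5: swap v[5],v[7]; hi=6 → 0 -5 -8 -7 5 3 8 13 10 7
v[mid]=3<5: swap v[4],v[5]; lo=5,mid=6 → 0 -5 -8 -7 3 5 8 13 10 7
v[mid]=8>5: swap v[6],v[6]; hi=5 → 0 -5 -8 -7 3 5 8 13 10 7
end: lo=5, hi=5; v = 0 -5 -8 -7 3 5 8 13 10 7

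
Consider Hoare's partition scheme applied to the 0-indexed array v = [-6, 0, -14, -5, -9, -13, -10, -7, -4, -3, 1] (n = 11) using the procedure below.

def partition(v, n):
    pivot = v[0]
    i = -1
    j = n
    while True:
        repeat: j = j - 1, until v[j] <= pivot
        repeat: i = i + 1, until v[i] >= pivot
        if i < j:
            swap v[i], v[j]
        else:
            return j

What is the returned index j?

pivot = v[0] = -6; i = -1, j = 11
j→7 (v[7]=-7≤-6), i→0 (v[0]=-6≥-6); i<j, swap → [-7, 0, -14, -5, -9, -13, -10, -6, -4, -3, 1]
j→6 (v[6]=-10≤-6), i→1 (v[1]=0≥-6); i<j, swap → [-7, -10, -14, -5, -9, -13, 0, -6, -4, -3, 1]
j→5 (v[5]=-13≤-6), i→3 (v[3]=-5≥-6); i<j, swap → [-7, -10, -14, -13, -9, -5, 0, -6, -4, -3, 1]
j→4, i→5; i≥j, return j=4. v = [-7, -10, -14, -13, -9, -5, 0, -6, -4, -3, 1]

4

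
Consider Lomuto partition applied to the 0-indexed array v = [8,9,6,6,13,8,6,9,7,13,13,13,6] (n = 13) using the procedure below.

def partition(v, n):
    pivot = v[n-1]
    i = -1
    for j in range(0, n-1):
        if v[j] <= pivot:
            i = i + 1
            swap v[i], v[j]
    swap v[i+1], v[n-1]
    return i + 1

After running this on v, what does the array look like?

pivot=6, i=-1
j=0: 8>6, skip
j=1: 9>6, skip
j=2: 6≤6, i=0, swap(0,2) ⇒ [6,9,8,6,13,8,6,9,7,13,13,13,6]
j=3: 6≤6, i=1, swap(1,3) ⇒ [6,6,8,9,13,8,6,9,7,13,13,13,6]
j=4: 13>6, skip
j=5: 8>6, skip
j=6: 6≤6, i=2, swap(2,6) ⇒ [6,6,6,9,13,8,8,9,7,13,13,13,6]
j=7: 9>6, skip
j=8: 7>6, skip
j=9: 13>6, skip
j=10: 13>6, skip
j=11: 13>6, skip
swap(3,12) ⇒ [6,6,6,6,13,8,8,9,7,13,13,13,9]; return 3

[6,6,6,6,13,8,8,9,7,13,13,13,9]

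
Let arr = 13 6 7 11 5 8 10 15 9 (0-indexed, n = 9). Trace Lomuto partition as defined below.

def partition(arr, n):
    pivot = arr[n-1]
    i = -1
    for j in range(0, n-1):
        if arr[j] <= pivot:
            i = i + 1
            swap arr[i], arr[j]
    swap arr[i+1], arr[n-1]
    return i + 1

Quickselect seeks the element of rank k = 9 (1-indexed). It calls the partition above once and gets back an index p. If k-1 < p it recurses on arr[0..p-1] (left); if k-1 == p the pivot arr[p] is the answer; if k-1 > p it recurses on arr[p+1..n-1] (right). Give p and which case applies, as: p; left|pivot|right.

4; right

pivot=9, i=-1
j=0: 13>9, skip
j=1: 6≤9, i=0, swap(0,1) ⇒ 6 13 7 11 5 8 10 15 9
j=2: 7≤9, i=1, swap(1,2) ⇒ 6 7 13 11 5 8 10 15 9
j=3: 11>9, skip
j=4: 5≤9, i=2, swap(2,4) ⇒ 6 7 5 11 13 8 10 15 9
j=5: 8≤9, i=3, swap(3,5) ⇒ 6 7 5 8 13 11 10 15 9
j=6: 10>9, skip
j=7: 15>9, skip
swap(4,8) ⇒ 6 7 5 8 9 11 10 15 13; return 4
p = 4; k-1 = 8 > 4 ⇒ right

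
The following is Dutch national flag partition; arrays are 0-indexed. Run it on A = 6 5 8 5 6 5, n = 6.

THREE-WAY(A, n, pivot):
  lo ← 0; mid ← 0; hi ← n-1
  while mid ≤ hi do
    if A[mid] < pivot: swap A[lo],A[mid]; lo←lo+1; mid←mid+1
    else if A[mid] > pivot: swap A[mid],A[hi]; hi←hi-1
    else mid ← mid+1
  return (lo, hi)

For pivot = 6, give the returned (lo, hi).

lo=0 mid=0 hi=5
6=6: mid=1
5<6: swap(0,1), lo=1 mid=2 ⇒ 5 6 8 5 6 5
8>6: swap(2,5), hi=4 ⇒ 5 6 5 5 6 8
5<6: swap(1,2), lo=2 mid=3 ⇒ 5 5 6 5 6 8
5<6: swap(2,3), lo=3 mid=4 ⇒ 5 5 5 6 6 8
6=6: mid=5
done. lo=3 hi=4; A=5 5 5 6 6 8

(3, 4)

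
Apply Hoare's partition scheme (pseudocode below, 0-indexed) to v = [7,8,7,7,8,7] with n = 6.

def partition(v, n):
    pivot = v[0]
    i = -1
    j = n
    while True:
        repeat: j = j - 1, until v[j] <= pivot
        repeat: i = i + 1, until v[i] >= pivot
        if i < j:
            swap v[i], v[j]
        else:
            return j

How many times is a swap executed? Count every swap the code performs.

2

pivot = v[0] = 7; i = -1, j = 6
j→5 (v[5]=7≤7), i→0 (v[0]=7≥7); i<j, swap → [7,8,7,7,8,7]
j→3 (v[3]=7≤7), i→1 (v[1]=8≥7); i<j, swap → [7,7,7,8,8,7]
j→2, i→2; i≥j, return j=2. v = [7,7,7,8,8,7]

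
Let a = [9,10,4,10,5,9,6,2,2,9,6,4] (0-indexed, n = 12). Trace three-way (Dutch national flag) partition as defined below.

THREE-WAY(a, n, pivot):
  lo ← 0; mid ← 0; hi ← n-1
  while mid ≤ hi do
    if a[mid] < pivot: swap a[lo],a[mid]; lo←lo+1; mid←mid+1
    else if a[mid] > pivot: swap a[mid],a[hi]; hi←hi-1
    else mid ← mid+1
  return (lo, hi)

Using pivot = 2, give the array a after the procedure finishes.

[2,2,10,5,9,6,4,10,9,6,4,9]

lo=0 mid=0 hi=11
9>2: swap(0,11), hi=10 ⇒ [4,10,4,10,5,9,6,2,2,9,6,9]
4>2: swap(0,10), hi=9 ⇒ [6,10,4,10,5,9,6,2,2,9,4,9]
6>2: swap(0,9), hi=8 ⇒ [9,10,4,10,5,9,6,2,2,6,4,9]
9>2: swap(0,8), hi=7 ⇒ [2,10,4,10,5,9,6,2,9,6,4,9]
2=2: mid=1
10>2: swap(1,7), hi=6 ⇒ [2,2,4,10,5,9,6,10,9,6,4,9]
2=2: mid=2
4>2: swap(2,6), hi=5 ⇒ [2,2,6,10,5,9,4,10,9,6,4,9]
6>2: swap(2,5), hi=4 ⇒ [2,2,9,10,5,6,4,10,9,6,4,9]
9>2: swap(2,4), hi=3 ⇒ [2,2,5,10,9,6,4,10,9,6,4,9]
5>2: swap(2,3), hi=2 ⇒ [2,2,10,5,9,6,4,10,9,6,4,9]
10>2: swap(2,2), hi=1 ⇒ [2,2,10,5,9,6,4,10,9,6,4,9]
done. lo=0 hi=1; a=[2,2,10,5,9,6,4,10,9,6,4,9]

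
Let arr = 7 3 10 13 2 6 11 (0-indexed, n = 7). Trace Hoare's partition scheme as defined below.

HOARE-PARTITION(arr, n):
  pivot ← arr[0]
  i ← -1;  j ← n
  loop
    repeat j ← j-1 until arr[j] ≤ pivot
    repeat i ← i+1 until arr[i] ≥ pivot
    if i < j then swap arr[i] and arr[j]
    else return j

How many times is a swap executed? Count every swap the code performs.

2

pivot=7
j stops at 5 (6), i stops at 0 (7); swap ⇒ 6 3 10 13 2 7 11
j stops at 4 (2), i stops at 2 (10); swap ⇒ 6 3 2 13 10 7 11
j stops at 2, i stops at 3; i≥j ⇒ return 2. arr=6 3 2 13 10 7 11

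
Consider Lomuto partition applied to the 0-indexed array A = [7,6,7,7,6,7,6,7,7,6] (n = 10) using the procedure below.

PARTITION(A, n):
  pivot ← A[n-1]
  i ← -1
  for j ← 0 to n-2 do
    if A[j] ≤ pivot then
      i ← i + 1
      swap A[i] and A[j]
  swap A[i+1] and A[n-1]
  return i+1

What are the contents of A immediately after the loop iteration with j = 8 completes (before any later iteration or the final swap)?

pivot = A[9] = 6; i = -1
j=0: A[0]=7 > 6 → no swap
j=1: A[1]=6 ≤ 6 → i=0, swap A[0],A[1] → [6,7,7,7,6,7,6,7,7,6]
j=2: A[2]=7 > 6 → no swap
j=3: A[3]=7 > 6 → no swap
j=4: A[4]=6 ≤ 6 → i=1, swap A[1],A[4] → [6,6,7,7,7,7,6,7,7,6]
j=5: A[5]=7 > 6 → no swap
j=6: A[6]=6 ≤ 6 → i=2, swap A[2],A[6] → [6,6,6,7,7,7,7,7,7,6]
j=7: A[7]=7 > 6 → no swap
j=8: A[8]=7 > 6 → no swap
(after j=8) A = [6,6,6,7,7,7,7,7,7,6]

[6,6,6,7,7,7,7,7,7,6]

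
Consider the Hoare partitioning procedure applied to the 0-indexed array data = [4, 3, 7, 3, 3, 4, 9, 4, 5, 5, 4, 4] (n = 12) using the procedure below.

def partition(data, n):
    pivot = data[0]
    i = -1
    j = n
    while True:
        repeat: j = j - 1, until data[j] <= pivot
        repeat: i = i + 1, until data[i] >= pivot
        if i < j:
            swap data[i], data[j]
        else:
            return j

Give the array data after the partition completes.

pivot = data[0] = 4; i = -1, j = 12
j→11 (data[11]=4≤4), i→0 (data[0]=4≥4); i<j, swap → [4, 3, 7, 3, 3, 4, 9, 4, 5, 5, 4, 4]
j→10 (data[10]=4≤4), i→2 (data[2]=7≥4); i<j, swap → [4, 3, 4, 3, 3, 4, 9, 4, 5, 5, 7, 4]
j→7 (data[7]=4≤4), i→5 (data[5]=4≥4); i<j, swap → [4, 3, 4, 3, 3, 4, 9, 4, 5, 5, 7, 4]
j→5, i→6; i≥j, return j=5. data = [4, 3, 4, 3, 3, 4, 9, 4, 5, 5, 7, 4]

[4, 3, 4, 3, 3, 4, 9, 4, 5, 5, 7, 4]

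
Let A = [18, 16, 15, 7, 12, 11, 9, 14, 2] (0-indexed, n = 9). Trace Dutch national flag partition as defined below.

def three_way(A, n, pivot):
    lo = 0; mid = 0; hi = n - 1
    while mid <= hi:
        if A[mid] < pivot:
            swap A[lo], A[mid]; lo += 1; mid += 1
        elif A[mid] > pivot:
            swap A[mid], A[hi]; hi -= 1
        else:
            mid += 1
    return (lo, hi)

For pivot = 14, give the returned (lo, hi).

(5, 5)

pivot = 14; lo=0, mid=0, hi=8
A[mid]=18>14: swap A[0],A[8]; hi=7 → [2, 16, 15, 7, 12, 11, 9, 14, 18]
A[mid]=2<14: swap A[0],A[0]; lo=1,mid=1 → [2, 16, 15, 7, 12, 11, 9, 14, 18]
A[mid]=16>14: swap A[1],A[7]; hi=6 → [2, 14, 15, 7, 12, 11, 9, 16, 18]
A[mid]=14=14: mid=2
A[mid]=15>14: swap A[2],A[6]; hi=5 → [2, 14, 9, 7, 12, 11, 15, 16, 18]
A[mid]=9<14: swap A[1],A[2]; lo=2,mid=3 → [2, 9, 14, 7, 12, 11, 15, 16, 18]
A[mid]=7<14: swap A[2],A[3]; lo=3,mid=4 → [2, 9, 7, 14, 12, 11, 15, 16, 18]
A[mid]=12<14: swap A[3],A[4]; lo=4,mid=5 → [2, 9, 7, 12, 14, 11, 15, 16, 18]
A[mid]=11<14: swap A[4],A[5]; lo=5,mid=6 → [2, 9, 7, 12, 11, 14, 15, 16, 18]
end: lo=5, hi=5; A = [2, 9, 7, 12, 11, 14, 15, 16, 18]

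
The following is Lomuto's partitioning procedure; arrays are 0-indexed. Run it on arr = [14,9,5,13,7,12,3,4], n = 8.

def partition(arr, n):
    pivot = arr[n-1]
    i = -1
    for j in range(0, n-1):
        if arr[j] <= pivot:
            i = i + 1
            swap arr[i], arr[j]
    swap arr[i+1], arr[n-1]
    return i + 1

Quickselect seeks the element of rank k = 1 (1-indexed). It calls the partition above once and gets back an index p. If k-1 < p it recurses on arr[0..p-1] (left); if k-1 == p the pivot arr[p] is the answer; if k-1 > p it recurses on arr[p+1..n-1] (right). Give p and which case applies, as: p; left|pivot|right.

pivot=4, i=-1
j=0: 14>4, skip
j=1: 9>4, skip
j=2: 5>4, skip
j=3: 13>4, skip
j=4: 7>4, skip
j=5: 12>4, skip
j=6: 3≤4, i=0, swap(0,6) ⇒ [3,9,5,13,7,12,14,4]
swap(1,7) ⇒ [3,4,5,13,7,12,14,9]; return 1
p = 1; k-1 = 0 < 1 ⇒ left

1; left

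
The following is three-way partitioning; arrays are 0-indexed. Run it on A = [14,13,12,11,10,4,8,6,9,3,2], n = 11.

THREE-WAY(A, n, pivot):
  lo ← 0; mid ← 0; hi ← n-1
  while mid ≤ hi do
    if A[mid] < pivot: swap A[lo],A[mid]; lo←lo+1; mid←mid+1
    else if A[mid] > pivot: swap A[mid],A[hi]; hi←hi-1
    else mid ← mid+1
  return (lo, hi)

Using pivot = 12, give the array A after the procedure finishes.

[2,3,11,10,4,8,6,9,12,13,14]

pivot = 12; lo=0, mid=0, hi=10
A[mid]=14>12: swap A[0],A[10]; hi=9 → [2,13,12,11,10,4,8,6,9,3,14]
A[mid]=2<12: swap A[0],A[0]; lo=1,mid=1 → [2,13,12,11,10,4,8,6,9,3,14]
A[mid]=13>12: swap A[1],A[9]; hi=8 → [2,3,12,11,10,4,8,6,9,13,14]
A[mid]=3<12: swap A[1],A[1]; lo=2,mid=2 → [2,3,12,11,10,4,8,6,9,13,14]
A[mid]=12=12: mid=3
A[mid]=11<12: swap A[2],A[3]; lo=3,mid=4 → [2,3,11,12,10,4,8,6,9,13,14]
A[mid]=10<12: swap A[3],A[4]; lo=4,mid=5 → [2,3,11,10,12,4,8,6,9,13,14]
A[mid]=4<12: swap A[4],A[5]; lo=5,mid=6 → [2,3,11,10,4,12,8,6,9,13,14]
A[mid]=8<12: swap A[5],A[6]; lo=6,mid=7 → [2,3,11,10,4,8,12,6,9,13,14]
A[mid]=6<12: swap A[6],A[7]; lo=7,mid=8 → [2,3,11,10,4,8,6,12,9,13,14]
A[mid]=9<12: swap A[7],A[8]; lo=8,mid=9 → [2,3,11,10,4,8,6,9,12,13,14]
end: lo=8, hi=8; A = [2,3,11,10,4,8,6,9,12,13,14]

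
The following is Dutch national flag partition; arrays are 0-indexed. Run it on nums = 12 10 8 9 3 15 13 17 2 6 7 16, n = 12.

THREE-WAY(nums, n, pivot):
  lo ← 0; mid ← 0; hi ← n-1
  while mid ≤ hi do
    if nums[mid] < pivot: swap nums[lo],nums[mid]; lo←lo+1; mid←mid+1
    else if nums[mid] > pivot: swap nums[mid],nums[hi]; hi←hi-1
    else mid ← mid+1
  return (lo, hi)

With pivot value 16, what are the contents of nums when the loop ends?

lo=0 mid=0 hi=11
12<16: swap(0,0), lo=1 mid=1 ⇒ 12 10 8 9 3 15 13 17 2 6 7 16
10<16: swap(1,1), lo=2 mid=2 ⇒ 12 10 8 9 3 15 13 17 2 6 7 16
8<16: swap(2,2), lo=3 mid=3 ⇒ 12 10 8 9 3 15 13 17 2 6 7 16
9<16: swap(3,3), lo=4 mid=4 ⇒ 12 10 8 9 3 15 13 17 2 6 7 16
3<16: swap(4,4), lo=5 mid=5 ⇒ 12 10 8 9 3 15 13 17 2 6 7 16
15<16: swap(5,5), lo=6 mid=6 ⇒ 12 10 8 9 3 15 13 17 2 6 7 16
13<16: swap(6,6), lo=7 mid=7 ⇒ 12 10 8 9 3 15 13 17 2 6 7 16
17>16: swap(7,11), hi=10 ⇒ 12 10 8 9 3 15 13 16 2 6 7 17
16=16: mid=8
2<16: swap(7,8), lo=8 mid=9 ⇒ 12 10 8 9 3 15 13 2 16 6 7 17
6<16: swap(8,9), lo=9 mid=10 ⇒ 12 10 8 9 3 15 13 2 6 16 7 17
7<16: swap(9,10), lo=10 mid=11 ⇒ 12 10 8 9 3 15 13 2 6 7 16 17
done. lo=10 hi=10; nums=12 10 8 9 3 15 13 2 6 7 16 17

12 10 8 9 3 15 13 2 6 7 16 17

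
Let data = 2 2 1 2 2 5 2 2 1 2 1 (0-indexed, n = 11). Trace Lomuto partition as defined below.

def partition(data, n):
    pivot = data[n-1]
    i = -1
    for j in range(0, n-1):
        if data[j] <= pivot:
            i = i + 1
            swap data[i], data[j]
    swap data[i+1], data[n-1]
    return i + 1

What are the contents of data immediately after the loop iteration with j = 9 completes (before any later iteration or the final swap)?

1 1 2 2 2 5 2 2 2 2 1

pivot = data[10] = 1; i = -1
j=0: data[0]=2 > 1 → no swap
j=1: data[1]=2 > 1 → no swap
j=2: data[2]=1 ≤ 1 → i=0, swap data[0],data[2] → 1 2 2 2 2 5 2 2 1 2 1
j=3: data[3]=2 > 1 → no swap
j=4: data[4]=2 > 1 → no swap
j=5: data[5]=5 > 1 → no swap
j=6: data[6]=2 > 1 → no swap
j=7: data[7]=2 > 1 → no swap
j=8: data[8]=1 ≤ 1 → i=1, swap data[1],data[8] → 1 1 2 2 2 5 2 2 2 2 1
j=9: data[9]=2 > 1 → no swap
(after j=9) data = 1 1 2 2 2 5 2 2 2 2 1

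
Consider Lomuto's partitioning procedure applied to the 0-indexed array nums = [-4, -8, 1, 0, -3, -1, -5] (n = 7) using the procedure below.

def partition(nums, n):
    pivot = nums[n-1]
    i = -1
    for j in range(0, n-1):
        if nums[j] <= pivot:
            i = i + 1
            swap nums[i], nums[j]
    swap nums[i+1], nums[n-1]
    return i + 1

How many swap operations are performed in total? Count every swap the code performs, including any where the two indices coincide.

pivot = nums[6] = -5; i = -1
j=0: nums[0]=-4 > -5 → no swap
j=1: nums[1]=-8 ≤ -5 → i=0, swap nums[0],nums[1] → [-8, -4, 1, 0, -3, -1, -5]
j=2: nums[2]=1 > -5 → no swap
j=3: nums[3]=0 > -5 → no swap
j=4: nums[4]=-3 > -5 → no swap
j=5: nums[5]=-1 > -5 → no swap
final swap nums[1],nums[6] → [-8, -5, 1, 0, -3, -1, -4]; return 1

2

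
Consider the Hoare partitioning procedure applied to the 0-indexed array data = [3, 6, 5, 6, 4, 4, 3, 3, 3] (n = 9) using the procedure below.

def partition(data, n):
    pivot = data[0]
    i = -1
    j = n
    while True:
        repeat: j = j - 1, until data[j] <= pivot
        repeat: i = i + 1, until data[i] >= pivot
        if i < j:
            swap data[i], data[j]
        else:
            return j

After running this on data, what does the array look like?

pivot=3
j stops at 8 (3), i stops at 0 (3); swap ⇒ [3, 6, 5, 6, 4, 4, 3, 3, 3]
j stops at 7 (3), i stops at 1 (6); swap ⇒ [3, 3, 5, 6, 4, 4, 3, 6, 3]
j stops at 6 (3), i stops at 2 (5); swap ⇒ [3, 3, 3, 6, 4, 4, 5, 6, 3]
j stops at 2, i stops at 3; i≥j ⇒ return 2. data=[3, 3, 3, 6, 4, 4, 5, 6, 3]

[3, 3, 3, 6, 4, 4, 5, 6, 3]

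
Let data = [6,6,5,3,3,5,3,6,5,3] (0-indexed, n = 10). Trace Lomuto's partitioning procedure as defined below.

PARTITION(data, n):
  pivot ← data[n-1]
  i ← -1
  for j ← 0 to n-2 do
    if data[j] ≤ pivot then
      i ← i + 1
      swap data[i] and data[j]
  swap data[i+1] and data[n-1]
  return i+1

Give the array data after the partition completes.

pivot=3, i=-1
j=0: 6>3, skip
j=1: 6>3, skip
j=2: 5>3, skip
j=3: 3≤3, i=0, swap(0,3) ⇒ [3,6,5,6,3,5,3,6,5,3]
j=4: 3≤3, i=1, swap(1,4) ⇒ [3,3,5,6,6,5,3,6,5,3]
j=5: 5>3, skip
j=6: 3≤3, i=2, swap(2,6) ⇒ [3,3,3,6,6,5,5,6,5,3]
j=7: 6>3, skip
j=8: 5>3, skip
swap(3,9) ⇒ [3,3,3,3,6,5,5,6,5,6]; return 3

[3,3,3,3,6,5,5,6,5,6]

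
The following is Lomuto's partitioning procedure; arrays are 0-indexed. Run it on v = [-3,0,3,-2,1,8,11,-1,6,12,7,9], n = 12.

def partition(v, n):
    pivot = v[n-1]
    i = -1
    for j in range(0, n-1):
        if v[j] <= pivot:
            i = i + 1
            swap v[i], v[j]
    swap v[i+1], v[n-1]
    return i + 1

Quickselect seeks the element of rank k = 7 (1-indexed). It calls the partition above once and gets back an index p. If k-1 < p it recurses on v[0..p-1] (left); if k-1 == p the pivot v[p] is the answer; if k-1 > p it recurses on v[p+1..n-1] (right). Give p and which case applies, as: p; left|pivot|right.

9; left

pivot=9, i=-1
j=0: -3≤9, i=0, swap(0,0) ⇒ [-3,0,3,-2,1,8,11,-1,6,12,7,9]
j=1: 0≤9, i=1, swap(1,1) ⇒ [-3,0,3,-2,1,8,11,-1,6,12,7,9]
j=2: 3≤9, i=2, swap(2,2) ⇒ [-3,0,3,-2,1,8,11,-1,6,12,7,9]
j=3: -2≤9, i=3, swap(3,3) ⇒ [-3,0,3,-2,1,8,11,-1,6,12,7,9]
j=4: 1≤9, i=4, swap(4,4) ⇒ [-3,0,3,-2,1,8,11,-1,6,12,7,9]
j=5: 8≤9, i=5, swap(5,5) ⇒ [-3,0,3,-2,1,8,11,-1,6,12,7,9]
j=6: 11>9, skip
j=7: -1≤9, i=6, swap(6,7) ⇒ [-3,0,3,-2,1,8,-1,11,6,12,7,9]
j=8: 6≤9, i=7, swap(7,8) ⇒ [-3,0,3,-2,1,8,-1,6,11,12,7,9]
j=9: 12>9, skip
j=10: 7≤9, i=8, swap(8,10) ⇒ [-3,0,3,-2,1,8,-1,6,7,12,11,9]
swap(9,11) ⇒ [-3,0,3,-2,1,8,-1,6,7,9,11,12]; return 9
p = 9; k-1 = 6 < 9 ⇒ left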